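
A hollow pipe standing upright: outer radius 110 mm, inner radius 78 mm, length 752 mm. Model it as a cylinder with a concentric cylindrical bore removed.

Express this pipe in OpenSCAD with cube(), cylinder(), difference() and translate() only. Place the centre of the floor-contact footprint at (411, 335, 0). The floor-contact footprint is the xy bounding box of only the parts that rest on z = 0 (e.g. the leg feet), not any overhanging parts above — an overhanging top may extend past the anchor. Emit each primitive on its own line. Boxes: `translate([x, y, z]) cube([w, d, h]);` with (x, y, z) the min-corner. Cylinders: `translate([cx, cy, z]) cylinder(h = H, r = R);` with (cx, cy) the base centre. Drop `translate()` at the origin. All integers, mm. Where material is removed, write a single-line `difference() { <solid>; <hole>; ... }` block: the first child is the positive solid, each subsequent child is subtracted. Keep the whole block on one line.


difference() { translate([411, 335, 0]) cylinder(h = 752, r = 110); translate([411, 335, 0]) cylinder(h = 752, r = 78); }


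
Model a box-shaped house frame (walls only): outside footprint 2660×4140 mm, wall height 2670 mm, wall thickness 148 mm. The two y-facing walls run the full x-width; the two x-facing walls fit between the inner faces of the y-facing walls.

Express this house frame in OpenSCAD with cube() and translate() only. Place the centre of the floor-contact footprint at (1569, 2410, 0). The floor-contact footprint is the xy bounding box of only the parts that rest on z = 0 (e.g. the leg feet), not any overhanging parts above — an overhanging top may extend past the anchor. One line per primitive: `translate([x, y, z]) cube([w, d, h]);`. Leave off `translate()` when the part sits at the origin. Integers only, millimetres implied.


translate([239, 340, 0]) cube([2660, 148, 2670]);
translate([239, 4332, 0]) cube([2660, 148, 2670]);
translate([239, 488, 0]) cube([148, 3844, 2670]);
translate([2751, 488, 0]) cube([148, 3844, 2670]);


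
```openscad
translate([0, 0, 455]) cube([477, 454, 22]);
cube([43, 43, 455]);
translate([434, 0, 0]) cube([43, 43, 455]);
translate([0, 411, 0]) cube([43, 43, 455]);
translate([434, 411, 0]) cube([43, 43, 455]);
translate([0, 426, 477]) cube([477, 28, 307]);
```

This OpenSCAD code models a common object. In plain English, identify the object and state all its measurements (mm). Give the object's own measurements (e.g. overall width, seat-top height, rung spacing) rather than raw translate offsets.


A chair. The seat is a 477×454×22 mm slab with its top at z = 477 mm, on four 43×43 mm corner legs (flush with the seat edges, standing on z = 0). A flat backrest 28 mm thick, 307 mm tall, spans the full seat width and rises from the seat top along its +y edge, rear face flush with the rear of the seat.


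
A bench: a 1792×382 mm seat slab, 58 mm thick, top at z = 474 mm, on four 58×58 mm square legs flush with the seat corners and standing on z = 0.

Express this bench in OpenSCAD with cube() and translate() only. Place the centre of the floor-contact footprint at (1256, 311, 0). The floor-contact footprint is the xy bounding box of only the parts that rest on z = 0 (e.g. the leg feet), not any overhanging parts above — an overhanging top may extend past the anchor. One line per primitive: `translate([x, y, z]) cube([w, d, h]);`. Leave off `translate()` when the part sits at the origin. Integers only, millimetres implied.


translate([360, 120, 416]) cube([1792, 382, 58]);
translate([360, 120, 0]) cube([58, 58, 416]);
translate([360, 444, 0]) cube([58, 58, 416]);
translate([2094, 120, 0]) cube([58, 58, 416]);
translate([2094, 444, 0]) cube([58, 58, 416]);


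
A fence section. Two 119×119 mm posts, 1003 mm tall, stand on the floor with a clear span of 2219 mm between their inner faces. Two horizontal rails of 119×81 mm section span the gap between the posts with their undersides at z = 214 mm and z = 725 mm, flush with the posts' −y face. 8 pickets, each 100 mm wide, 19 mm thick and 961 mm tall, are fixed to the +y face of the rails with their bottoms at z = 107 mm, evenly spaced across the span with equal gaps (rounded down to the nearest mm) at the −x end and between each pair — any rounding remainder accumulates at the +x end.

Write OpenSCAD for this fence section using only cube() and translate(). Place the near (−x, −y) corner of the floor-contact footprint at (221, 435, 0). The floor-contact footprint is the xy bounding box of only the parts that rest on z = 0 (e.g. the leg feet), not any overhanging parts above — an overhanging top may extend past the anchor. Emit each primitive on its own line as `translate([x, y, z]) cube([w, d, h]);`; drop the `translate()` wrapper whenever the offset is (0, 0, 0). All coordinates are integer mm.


translate([221, 435, 0]) cube([119, 119, 1003]);
translate([2559, 435, 0]) cube([119, 119, 1003]);
translate([340, 435, 214]) cube([2219, 119, 81]);
translate([340, 435, 725]) cube([2219, 119, 81]);
translate([497, 554, 107]) cube([100, 19, 961]);
translate([754, 554, 107]) cube([100, 19, 961]);
translate([1011, 554, 107]) cube([100, 19, 961]);
translate([1268, 554, 107]) cube([100, 19, 961]);
translate([1525, 554, 107]) cube([100, 19, 961]);
translate([1782, 554, 107]) cube([100, 19, 961]);
translate([2039, 554, 107]) cube([100, 19, 961]);
translate([2296, 554, 107]) cube([100, 19, 961]);


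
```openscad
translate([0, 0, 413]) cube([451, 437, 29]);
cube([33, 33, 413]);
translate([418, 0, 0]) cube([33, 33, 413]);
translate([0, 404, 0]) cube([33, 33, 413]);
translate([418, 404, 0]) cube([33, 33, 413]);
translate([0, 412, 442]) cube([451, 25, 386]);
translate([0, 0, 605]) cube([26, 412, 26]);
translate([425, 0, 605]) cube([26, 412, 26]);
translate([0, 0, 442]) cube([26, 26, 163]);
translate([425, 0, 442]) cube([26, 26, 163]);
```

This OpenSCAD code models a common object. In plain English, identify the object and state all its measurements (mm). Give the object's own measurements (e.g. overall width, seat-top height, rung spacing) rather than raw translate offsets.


A chair. The seat is a 451×437×29 mm slab with its top at z = 442 mm, on four 33×33 mm corner legs (flush with the seat edges, standing on z = 0). A flat backrest 25 mm thick, 386 mm tall, spans the full seat width and rises from the seat top along its +y edge, rear face flush with the rear of the seat. Two armrests of 26×26 mm section run along each side from the seat's front edge to the front of the backrest, top faces 189 mm above the seat top and outer faces flush with the seat's x-edges; a 26×26 mm post under the front of each armrest stands on the seat at the front corner.


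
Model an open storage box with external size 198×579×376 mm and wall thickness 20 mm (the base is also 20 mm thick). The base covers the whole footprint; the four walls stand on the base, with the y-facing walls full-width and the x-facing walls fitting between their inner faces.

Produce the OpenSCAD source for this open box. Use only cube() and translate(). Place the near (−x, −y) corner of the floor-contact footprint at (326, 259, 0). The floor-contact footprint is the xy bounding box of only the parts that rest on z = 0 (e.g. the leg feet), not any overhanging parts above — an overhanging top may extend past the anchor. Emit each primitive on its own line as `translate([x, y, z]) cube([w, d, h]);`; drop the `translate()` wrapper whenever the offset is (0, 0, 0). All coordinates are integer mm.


translate([326, 259, 0]) cube([198, 579, 20]);
translate([326, 259, 20]) cube([198, 20, 356]);
translate([326, 818, 20]) cube([198, 20, 356]);
translate([326, 279, 20]) cube([20, 539, 356]);
translate([504, 279, 20]) cube([20, 539, 356]);


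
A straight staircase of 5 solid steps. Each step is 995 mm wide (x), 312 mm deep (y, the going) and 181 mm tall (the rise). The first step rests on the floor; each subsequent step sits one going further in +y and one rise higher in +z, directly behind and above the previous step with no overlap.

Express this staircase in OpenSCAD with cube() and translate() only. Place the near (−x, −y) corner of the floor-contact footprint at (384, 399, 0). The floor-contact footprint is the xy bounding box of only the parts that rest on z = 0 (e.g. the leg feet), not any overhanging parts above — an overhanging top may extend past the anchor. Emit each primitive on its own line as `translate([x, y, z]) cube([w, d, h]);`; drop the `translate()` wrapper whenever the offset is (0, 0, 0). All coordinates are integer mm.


translate([384, 399, 0]) cube([995, 312, 181]);
translate([384, 711, 181]) cube([995, 312, 181]);
translate([384, 1023, 362]) cube([995, 312, 181]);
translate([384, 1335, 543]) cube([995, 312, 181]);
translate([384, 1647, 724]) cube([995, 312, 181]);


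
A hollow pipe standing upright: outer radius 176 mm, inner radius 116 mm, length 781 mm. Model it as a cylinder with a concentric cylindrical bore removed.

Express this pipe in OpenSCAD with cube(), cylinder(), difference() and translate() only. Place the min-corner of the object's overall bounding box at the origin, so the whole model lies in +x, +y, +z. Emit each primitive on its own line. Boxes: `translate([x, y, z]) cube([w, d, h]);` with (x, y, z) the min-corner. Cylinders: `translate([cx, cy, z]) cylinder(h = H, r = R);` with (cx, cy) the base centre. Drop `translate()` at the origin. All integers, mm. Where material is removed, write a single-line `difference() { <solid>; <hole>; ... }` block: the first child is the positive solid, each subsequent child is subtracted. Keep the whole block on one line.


difference() { translate([176, 176, 0]) cylinder(h = 781, r = 176); translate([176, 176, 0]) cylinder(h = 781, r = 116); }


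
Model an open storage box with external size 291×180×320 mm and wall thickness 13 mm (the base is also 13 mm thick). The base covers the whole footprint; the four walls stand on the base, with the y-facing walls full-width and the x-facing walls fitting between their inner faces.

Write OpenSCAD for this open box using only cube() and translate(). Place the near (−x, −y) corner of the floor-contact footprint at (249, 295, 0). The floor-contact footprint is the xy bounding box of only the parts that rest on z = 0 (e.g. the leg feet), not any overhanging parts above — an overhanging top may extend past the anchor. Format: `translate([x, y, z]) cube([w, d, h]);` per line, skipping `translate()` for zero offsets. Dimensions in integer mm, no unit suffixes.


translate([249, 295, 0]) cube([291, 180, 13]);
translate([249, 295, 13]) cube([291, 13, 307]);
translate([249, 462, 13]) cube([291, 13, 307]);
translate([249, 308, 13]) cube([13, 154, 307]);
translate([527, 308, 13]) cube([13, 154, 307]);


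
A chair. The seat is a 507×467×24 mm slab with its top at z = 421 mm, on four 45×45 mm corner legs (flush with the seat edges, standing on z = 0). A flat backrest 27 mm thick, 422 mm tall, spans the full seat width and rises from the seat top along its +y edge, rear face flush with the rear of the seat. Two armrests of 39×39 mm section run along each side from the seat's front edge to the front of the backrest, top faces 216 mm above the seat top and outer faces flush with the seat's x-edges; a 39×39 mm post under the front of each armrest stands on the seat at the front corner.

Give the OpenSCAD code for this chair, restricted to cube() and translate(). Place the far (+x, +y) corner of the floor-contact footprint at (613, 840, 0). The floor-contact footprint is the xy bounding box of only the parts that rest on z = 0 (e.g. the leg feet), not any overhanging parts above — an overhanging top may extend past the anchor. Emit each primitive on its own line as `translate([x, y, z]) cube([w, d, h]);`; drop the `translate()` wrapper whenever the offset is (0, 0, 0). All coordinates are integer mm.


translate([106, 373, 397]) cube([507, 467, 24]);
translate([106, 373, 0]) cube([45, 45, 397]);
translate([568, 373, 0]) cube([45, 45, 397]);
translate([106, 795, 0]) cube([45, 45, 397]);
translate([568, 795, 0]) cube([45, 45, 397]);
translate([106, 813, 421]) cube([507, 27, 422]);
translate([106, 373, 598]) cube([39, 440, 39]);
translate([574, 373, 598]) cube([39, 440, 39]);
translate([106, 373, 421]) cube([39, 39, 177]);
translate([574, 373, 421]) cube([39, 39, 177]);


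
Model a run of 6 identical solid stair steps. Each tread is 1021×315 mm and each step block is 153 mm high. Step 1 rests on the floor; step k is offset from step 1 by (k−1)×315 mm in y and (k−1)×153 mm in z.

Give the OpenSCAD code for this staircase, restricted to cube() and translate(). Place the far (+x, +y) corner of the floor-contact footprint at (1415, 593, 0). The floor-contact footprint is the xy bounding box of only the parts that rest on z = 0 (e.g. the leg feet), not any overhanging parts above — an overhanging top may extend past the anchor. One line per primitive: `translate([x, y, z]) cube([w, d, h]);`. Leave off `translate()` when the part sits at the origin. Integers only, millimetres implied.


translate([394, 278, 0]) cube([1021, 315, 153]);
translate([394, 593, 153]) cube([1021, 315, 153]);
translate([394, 908, 306]) cube([1021, 315, 153]);
translate([394, 1223, 459]) cube([1021, 315, 153]);
translate([394, 1538, 612]) cube([1021, 315, 153]);
translate([394, 1853, 765]) cube([1021, 315, 153]);


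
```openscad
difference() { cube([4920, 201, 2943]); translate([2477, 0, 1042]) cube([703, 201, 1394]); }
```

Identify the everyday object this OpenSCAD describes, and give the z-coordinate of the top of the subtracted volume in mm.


A wall with a window opening. The window head height is 2436 mm.

A wall with a rectangular opening subtracted — a window. Sill at z = 1042, opening 1394 mm tall, so the head is at 1042 + 1394 = 2436 mm.


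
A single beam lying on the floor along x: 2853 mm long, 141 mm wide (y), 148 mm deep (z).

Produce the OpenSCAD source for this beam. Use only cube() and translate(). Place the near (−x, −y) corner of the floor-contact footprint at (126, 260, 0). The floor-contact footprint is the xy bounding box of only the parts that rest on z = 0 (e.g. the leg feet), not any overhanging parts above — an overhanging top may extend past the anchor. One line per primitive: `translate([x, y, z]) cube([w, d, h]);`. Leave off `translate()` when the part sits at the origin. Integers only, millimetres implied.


translate([126, 260, 0]) cube([2853, 141, 148]);


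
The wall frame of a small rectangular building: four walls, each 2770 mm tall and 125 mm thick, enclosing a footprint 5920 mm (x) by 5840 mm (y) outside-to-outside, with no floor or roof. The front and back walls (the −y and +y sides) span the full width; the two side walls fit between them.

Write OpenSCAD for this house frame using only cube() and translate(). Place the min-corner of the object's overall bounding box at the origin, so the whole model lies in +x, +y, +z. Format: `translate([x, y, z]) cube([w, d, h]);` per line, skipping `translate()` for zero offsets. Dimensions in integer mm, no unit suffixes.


cube([5920, 125, 2770]);
translate([0, 5715, 0]) cube([5920, 125, 2770]);
translate([0, 125, 0]) cube([125, 5590, 2770]);
translate([5795, 125, 0]) cube([125, 5590, 2770]);


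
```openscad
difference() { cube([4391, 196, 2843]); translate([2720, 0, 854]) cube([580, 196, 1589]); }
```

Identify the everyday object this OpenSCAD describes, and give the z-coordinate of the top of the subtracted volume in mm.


A wall with a window opening. The window head height is 2443 mm.

A wall with a rectangular opening subtracted — a window. Sill at z = 854, opening 1589 mm tall, so the head is at 854 + 1589 = 2443 mm.


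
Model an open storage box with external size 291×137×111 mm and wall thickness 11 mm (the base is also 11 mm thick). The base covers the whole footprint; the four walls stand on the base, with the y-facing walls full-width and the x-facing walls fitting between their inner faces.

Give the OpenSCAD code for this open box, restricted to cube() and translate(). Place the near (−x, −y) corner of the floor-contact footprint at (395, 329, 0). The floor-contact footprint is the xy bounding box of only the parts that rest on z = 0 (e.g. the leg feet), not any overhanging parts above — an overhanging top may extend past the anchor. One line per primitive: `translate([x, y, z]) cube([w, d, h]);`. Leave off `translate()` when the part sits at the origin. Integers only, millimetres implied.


translate([395, 329, 0]) cube([291, 137, 11]);
translate([395, 329, 11]) cube([291, 11, 100]);
translate([395, 455, 11]) cube([291, 11, 100]);
translate([395, 340, 11]) cube([11, 115, 100]);
translate([675, 340, 11]) cube([11, 115, 100]);


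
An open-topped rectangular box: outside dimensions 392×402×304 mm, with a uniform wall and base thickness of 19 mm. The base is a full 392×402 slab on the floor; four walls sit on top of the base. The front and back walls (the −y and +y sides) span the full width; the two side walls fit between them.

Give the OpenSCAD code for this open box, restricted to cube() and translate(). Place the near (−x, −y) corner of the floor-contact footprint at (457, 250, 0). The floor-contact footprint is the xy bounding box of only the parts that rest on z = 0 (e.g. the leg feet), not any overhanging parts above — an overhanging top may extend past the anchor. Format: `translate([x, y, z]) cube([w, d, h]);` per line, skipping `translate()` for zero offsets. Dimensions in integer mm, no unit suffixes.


translate([457, 250, 0]) cube([392, 402, 19]);
translate([457, 250, 19]) cube([392, 19, 285]);
translate([457, 633, 19]) cube([392, 19, 285]);
translate([457, 269, 19]) cube([19, 364, 285]);
translate([830, 269, 19]) cube([19, 364, 285]);


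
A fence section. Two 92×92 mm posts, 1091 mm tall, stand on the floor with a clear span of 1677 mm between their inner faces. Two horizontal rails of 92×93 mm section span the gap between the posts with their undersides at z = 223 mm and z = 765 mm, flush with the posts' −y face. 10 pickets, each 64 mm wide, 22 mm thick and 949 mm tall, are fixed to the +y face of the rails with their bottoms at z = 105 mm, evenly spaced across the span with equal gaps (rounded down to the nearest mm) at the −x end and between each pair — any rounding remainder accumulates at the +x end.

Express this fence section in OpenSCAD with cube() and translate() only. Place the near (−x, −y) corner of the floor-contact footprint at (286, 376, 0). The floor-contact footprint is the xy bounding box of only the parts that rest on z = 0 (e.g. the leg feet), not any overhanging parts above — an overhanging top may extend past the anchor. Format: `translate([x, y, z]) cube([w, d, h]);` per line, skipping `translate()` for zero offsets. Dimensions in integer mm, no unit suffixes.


translate([286, 376, 0]) cube([92, 92, 1091]);
translate([2055, 376, 0]) cube([92, 92, 1091]);
translate([378, 376, 223]) cube([1677, 92, 93]);
translate([378, 376, 765]) cube([1677, 92, 93]);
translate([472, 468, 105]) cube([64, 22, 949]);
translate([630, 468, 105]) cube([64, 22, 949]);
translate([788, 468, 105]) cube([64, 22, 949]);
translate([946, 468, 105]) cube([64, 22, 949]);
translate([1104, 468, 105]) cube([64, 22, 949]);
translate([1262, 468, 105]) cube([64, 22, 949]);
translate([1420, 468, 105]) cube([64, 22, 949]);
translate([1578, 468, 105]) cube([64, 22, 949]);
translate([1736, 468, 105]) cube([64, 22, 949]);
translate([1894, 468, 105]) cube([64, 22, 949]);


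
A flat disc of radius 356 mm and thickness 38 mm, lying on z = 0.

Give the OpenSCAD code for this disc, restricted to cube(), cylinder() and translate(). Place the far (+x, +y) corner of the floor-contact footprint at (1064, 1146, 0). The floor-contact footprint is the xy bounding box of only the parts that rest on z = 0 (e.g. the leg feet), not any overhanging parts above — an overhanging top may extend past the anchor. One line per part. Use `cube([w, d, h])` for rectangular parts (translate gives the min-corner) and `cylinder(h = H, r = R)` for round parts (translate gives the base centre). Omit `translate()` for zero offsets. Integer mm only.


translate([708, 790, 0]) cylinder(h = 38, r = 356);


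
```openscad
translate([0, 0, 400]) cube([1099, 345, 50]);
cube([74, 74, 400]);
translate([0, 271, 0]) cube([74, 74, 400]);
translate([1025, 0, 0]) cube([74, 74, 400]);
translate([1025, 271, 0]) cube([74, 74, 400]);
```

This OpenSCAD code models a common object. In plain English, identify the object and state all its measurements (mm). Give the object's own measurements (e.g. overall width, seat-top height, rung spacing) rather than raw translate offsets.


A long wooden bench with a 1099 mm (x) × 345 mm (y) seat, 50 mm thick, its top surface 450 mm above the floor. Four 74 mm square legs at the seat corners, flush with the edges, run from z = 0 to the seat underside.


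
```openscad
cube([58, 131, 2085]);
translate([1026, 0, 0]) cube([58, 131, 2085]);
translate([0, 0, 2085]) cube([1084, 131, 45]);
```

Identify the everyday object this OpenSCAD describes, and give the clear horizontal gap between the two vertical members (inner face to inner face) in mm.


A door frame. The clear opening width is 968 mm.

Two 2085 mm tall posts with a header on top — a door frame. The left jamb is 58 mm wide at x = 0; the right jamb starts at x = 1026. The clear opening is 1026 − 58 = 968 mm.


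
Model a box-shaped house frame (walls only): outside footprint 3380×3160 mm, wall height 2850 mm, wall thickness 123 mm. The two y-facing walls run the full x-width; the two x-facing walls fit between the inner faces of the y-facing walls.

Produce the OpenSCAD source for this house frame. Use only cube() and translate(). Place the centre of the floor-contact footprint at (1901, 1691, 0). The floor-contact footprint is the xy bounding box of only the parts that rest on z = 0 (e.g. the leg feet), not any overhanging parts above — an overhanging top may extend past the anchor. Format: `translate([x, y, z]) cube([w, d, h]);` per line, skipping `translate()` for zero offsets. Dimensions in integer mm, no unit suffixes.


translate([211, 111, 0]) cube([3380, 123, 2850]);
translate([211, 3148, 0]) cube([3380, 123, 2850]);
translate([211, 234, 0]) cube([123, 2914, 2850]);
translate([3468, 234, 0]) cube([123, 2914, 2850]);


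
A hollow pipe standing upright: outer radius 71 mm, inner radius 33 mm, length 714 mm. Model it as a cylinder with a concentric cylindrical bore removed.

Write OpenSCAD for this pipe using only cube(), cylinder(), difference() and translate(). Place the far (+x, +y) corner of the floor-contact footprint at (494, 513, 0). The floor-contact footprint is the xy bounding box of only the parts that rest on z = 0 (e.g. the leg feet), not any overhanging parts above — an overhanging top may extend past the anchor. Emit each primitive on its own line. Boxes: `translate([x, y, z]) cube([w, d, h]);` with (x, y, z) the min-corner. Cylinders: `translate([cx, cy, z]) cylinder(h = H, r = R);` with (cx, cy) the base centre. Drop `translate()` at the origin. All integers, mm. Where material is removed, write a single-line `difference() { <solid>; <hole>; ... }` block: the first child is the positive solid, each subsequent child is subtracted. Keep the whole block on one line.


difference() { translate([423, 442, 0]) cylinder(h = 714, r = 71); translate([423, 442, 0]) cylinder(h = 714, r = 33); }


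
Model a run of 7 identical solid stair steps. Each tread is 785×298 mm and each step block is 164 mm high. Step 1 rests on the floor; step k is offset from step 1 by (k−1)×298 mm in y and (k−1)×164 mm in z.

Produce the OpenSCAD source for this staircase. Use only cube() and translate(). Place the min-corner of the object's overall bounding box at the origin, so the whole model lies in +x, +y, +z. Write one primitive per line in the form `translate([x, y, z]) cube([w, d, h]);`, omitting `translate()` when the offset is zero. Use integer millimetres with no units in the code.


cube([785, 298, 164]);
translate([0, 298, 164]) cube([785, 298, 164]);
translate([0, 596, 328]) cube([785, 298, 164]);
translate([0, 894, 492]) cube([785, 298, 164]);
translate([0, 1192, 656]) cube([785, 298, 164]);
translate([0, 1490, 820]) cube([785, 298, 164]);
translate([0, 1788, 984]) cube([785, 298, 164]);


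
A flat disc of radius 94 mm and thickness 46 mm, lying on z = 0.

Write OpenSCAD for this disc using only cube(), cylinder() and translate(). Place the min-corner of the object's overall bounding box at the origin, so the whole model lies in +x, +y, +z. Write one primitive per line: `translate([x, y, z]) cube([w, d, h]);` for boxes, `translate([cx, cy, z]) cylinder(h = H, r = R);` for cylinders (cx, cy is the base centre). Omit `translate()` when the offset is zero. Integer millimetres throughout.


translate([94, 94, 0]) cylinder(h = 46, r = 94);


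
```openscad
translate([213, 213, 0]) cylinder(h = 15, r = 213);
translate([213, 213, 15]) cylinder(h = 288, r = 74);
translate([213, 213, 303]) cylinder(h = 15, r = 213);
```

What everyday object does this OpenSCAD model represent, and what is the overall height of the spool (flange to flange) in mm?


A spool. The overall height is 318 mm.

Three coaxial cylinders, large–small–large — a spool. Two 15 mm flanges and a 288 mm core give 15 + 288 + 15 = 318 mm.


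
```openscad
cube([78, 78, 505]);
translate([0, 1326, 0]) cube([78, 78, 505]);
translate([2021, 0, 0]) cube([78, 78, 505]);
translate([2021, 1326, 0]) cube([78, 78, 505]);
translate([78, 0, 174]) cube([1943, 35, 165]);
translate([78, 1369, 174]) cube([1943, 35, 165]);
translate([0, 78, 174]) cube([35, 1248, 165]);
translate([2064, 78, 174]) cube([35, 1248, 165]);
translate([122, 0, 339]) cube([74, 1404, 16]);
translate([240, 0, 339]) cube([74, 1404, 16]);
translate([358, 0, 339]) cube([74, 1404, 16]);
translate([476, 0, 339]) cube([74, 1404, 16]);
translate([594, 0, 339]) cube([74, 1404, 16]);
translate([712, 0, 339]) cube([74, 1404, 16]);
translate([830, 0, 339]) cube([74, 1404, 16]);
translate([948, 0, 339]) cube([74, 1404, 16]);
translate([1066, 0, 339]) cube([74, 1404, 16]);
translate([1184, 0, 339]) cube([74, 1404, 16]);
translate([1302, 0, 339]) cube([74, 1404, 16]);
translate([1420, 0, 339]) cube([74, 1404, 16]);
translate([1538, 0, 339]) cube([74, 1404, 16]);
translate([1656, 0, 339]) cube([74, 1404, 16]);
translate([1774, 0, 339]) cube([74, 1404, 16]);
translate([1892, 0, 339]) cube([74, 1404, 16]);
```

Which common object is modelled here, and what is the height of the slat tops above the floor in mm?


A bed frame. The slat-top height is 355 mm.

Four posts, four rails, and a row of slats — a bed frame. Slats sit on the rails at z = 174 + 165 = 339; with slat thickness 16, the top is 355 mm.


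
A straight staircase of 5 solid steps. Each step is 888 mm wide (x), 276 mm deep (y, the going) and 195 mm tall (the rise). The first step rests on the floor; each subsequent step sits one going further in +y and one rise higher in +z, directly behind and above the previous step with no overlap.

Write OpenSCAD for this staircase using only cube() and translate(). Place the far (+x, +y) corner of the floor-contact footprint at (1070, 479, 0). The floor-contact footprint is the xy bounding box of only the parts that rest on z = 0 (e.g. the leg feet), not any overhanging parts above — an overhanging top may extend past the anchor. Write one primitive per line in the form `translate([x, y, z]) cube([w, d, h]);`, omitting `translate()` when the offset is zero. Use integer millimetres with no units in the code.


translate([182, 203, 0]) cube([888, 276, 195]);
translate([182, 479, 195]) cube([888, 276, 195]);
translate([182, 755, 390]) cube([888, 276, 195]);
translate([182, 1031, 585]) cube([888, 276, 195]);
translate([182, 1307, 780]) cube([888, 276, 195]);


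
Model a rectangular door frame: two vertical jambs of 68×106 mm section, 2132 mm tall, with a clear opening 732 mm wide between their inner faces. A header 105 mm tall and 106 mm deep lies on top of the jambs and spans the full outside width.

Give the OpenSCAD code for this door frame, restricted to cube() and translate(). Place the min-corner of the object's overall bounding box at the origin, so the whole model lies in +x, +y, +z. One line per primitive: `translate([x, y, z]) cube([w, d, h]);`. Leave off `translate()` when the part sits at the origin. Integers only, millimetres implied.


cube([68, 106, 2132]);
translate([800, 0, 0]) cube([68, 106, 2132]);
translate([0, 0, 2132]) cube([868, 106, 105]);


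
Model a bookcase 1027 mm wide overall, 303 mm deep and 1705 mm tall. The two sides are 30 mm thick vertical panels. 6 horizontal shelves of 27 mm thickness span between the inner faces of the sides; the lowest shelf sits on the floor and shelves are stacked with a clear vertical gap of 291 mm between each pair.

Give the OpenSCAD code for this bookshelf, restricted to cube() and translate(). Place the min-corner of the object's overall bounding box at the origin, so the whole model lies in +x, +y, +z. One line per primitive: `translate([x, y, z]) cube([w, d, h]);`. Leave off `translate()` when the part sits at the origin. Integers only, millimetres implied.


cube([30, 303, 1705]);
translate([997, 0, 0]) cube([30, 303, 1705]);
translate([30, 0, 0]) cube([967, 303, 27]);
translate([30, 0, 318]) cube([967, 303, 27]);
translate([30, 0, 636]) cube([967, 303, 27]);
translate([30, 0, 954]) cube([967, 303, 27]);
translate([30, 0, 1272]) cube([967, 303, 27]);
translate([30, 0, 1590]) cube([967, 303, 27]);


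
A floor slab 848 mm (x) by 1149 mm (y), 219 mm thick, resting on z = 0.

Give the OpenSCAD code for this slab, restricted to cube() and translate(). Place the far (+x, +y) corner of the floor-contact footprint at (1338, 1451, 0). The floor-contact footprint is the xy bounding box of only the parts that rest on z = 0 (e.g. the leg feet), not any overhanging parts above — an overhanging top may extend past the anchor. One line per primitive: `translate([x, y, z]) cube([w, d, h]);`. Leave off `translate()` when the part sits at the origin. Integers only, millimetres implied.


translate([490, 302, 0]) cube([848, 1149, 219]);


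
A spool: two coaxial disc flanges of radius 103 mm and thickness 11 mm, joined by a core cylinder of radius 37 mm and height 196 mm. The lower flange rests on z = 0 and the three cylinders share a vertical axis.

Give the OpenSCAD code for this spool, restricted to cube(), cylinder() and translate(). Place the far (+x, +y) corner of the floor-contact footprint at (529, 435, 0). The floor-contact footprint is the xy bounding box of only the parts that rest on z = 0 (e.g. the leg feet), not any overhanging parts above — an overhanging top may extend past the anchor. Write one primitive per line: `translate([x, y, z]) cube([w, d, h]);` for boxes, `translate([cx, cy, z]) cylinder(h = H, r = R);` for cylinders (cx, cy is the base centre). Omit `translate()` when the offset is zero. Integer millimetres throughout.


translate([426, 332, 0]) cylinder(h = 11, r = 103);
translate([426, 332, 11]) cylinder(h = 196, r = 37);
translate([426, 332, 207]) cylinder(h = 11, r = 103);


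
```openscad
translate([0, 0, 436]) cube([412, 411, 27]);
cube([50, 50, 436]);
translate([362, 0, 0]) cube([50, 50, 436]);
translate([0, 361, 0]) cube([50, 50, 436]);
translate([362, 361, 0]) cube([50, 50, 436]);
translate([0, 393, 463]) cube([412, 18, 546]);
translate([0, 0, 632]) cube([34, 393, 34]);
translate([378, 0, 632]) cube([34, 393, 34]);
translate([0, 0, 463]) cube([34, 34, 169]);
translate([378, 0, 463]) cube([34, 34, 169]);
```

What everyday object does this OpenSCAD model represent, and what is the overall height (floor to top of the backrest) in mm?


A chair. The overall height is 1009 mm.

A slab on four corner posts with a tall panel at the back — a chair. The seat slab sits at z = 436 with thickness 27, and the 546 mm backrest starts at the seat top, so the overall height is 436 + 27 + 546 = 1009 mm.


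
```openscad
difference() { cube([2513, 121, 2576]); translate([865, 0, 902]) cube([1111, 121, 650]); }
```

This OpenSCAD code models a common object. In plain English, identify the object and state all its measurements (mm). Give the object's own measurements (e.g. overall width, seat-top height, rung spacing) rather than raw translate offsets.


A wall 2513 mm long (x), 121 mm thick (y), 2576 mm tall, with a rectangular window opening cut through it. The opening is 1111 mm wide and 650 mm tall; its sill is at z = 902 mm and its near (−x) edge is 865 mm from the wall's −x end. The opening passes through the full wall thickness.


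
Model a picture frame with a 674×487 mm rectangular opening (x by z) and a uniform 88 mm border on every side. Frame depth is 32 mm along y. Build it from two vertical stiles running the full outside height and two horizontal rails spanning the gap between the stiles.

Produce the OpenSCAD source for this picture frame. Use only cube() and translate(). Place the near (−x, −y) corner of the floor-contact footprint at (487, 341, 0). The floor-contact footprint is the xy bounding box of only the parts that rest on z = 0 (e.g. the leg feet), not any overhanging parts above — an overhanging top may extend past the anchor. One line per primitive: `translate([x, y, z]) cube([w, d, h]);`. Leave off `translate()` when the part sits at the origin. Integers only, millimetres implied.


translate([487, 341, 0]) cube([88, 32, 663]);
translate([1249, 341, 0]) cube([88, 32, 663]);
translate([575, 341, 0]) cube([674, 32, 88]);
translate([575, 341, 575]) cube([674, 32, 88]);


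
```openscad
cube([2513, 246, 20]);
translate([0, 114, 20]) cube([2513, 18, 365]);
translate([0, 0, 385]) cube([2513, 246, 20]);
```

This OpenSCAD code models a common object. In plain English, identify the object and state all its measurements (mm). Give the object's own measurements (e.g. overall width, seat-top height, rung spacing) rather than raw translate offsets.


An I-beam lying along x, 2513 mm long. Overall section height 405 mm. Two flanges 246 mm wide (y) and 20 mm thick, one on the floor and one at the top; a web 18 mm thick runs between them, centred on the flange width.


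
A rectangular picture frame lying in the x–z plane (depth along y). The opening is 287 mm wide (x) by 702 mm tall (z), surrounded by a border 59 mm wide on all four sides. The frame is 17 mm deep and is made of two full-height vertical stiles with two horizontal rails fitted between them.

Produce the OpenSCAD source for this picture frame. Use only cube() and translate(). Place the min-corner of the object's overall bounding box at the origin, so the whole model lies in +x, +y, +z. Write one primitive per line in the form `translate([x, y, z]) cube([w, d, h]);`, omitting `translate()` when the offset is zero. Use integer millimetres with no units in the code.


cube([59, 17, 820]);
translate([346, 0, 0]) cube([59, 17, 820]);
translate([59, 0, 0]) cube([287, 17, 59]);
translate([59, 0, 761]) cube([287, 17, 59]);


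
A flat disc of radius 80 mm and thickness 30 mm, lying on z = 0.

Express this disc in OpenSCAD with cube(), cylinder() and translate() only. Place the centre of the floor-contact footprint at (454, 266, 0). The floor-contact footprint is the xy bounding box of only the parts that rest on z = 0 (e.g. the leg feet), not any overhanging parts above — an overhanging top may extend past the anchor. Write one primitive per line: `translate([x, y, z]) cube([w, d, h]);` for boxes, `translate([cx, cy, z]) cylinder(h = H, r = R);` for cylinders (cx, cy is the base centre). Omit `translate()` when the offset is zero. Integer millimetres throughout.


translate([454, 266, 0]) cylinder(h = 30, r = 80);


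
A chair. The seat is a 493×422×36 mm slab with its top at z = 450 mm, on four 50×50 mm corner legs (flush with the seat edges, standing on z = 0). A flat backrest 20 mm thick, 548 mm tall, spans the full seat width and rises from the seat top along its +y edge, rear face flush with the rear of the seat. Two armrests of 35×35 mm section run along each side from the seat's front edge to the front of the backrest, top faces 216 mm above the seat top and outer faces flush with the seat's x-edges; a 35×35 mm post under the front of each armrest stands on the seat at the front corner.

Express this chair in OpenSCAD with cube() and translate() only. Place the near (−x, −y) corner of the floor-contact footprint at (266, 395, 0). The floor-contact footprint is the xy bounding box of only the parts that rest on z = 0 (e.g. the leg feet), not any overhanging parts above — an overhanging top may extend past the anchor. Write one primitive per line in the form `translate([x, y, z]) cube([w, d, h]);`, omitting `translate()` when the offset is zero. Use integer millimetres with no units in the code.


// leg_h = 450 - 36 = 414
// arm post h = 216 - 35 = 181
translate([266, 395, 414]) cube([493, 422, 36]);
translate([266, 395, 0]) cube([50, 50, 414]);
translate([709, 395, 0]) cube([50, 50, 414]);
translate([266, 767, 0]) cube([50, 50, 414]);
translate([709, 767, 0]) cube([50, 50, 414]);
translate([266, 797, 450]) cube([493, 20, 548]);
translate([266, 395, 631]) cube([35, 402, 35]);
translate([724, 395, 631]) cube([35, 402, 35]);
translate([266, 395, 450]) cube([35, 35, 181]);
translate([724, 395, 450]) cube([35, 35, 181]);


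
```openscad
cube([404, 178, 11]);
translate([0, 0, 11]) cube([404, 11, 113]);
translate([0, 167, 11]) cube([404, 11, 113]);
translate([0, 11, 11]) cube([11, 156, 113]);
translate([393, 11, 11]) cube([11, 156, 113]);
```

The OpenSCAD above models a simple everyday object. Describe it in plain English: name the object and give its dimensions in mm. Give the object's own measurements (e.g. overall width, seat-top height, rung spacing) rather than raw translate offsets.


An open-topped rectangular box: outside dimensions 404×178×124 mm, with a uniform wall and base thickness of 11 mm. The base is a full 404×178 slab on the floor; four walls sit on top of the base. The front and back walls (the −y and +y sides) span the full width; the two side walls fit between them.


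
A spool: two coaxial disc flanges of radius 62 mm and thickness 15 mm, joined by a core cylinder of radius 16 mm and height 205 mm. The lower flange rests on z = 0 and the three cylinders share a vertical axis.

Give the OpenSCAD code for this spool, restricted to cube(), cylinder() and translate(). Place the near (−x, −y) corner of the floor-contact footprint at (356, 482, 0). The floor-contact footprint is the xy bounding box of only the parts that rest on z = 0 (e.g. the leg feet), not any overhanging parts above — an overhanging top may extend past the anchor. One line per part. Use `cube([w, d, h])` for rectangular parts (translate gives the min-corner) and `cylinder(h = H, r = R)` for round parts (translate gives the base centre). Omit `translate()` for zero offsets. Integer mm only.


translate([418, 544, 0]) cylinder(h = 15, r = 62);
translate([418, 544, 15]) cylinder(h = 205, r = 16);
translate([418, 544, 220]) cylinder(h = 15, r = 62);


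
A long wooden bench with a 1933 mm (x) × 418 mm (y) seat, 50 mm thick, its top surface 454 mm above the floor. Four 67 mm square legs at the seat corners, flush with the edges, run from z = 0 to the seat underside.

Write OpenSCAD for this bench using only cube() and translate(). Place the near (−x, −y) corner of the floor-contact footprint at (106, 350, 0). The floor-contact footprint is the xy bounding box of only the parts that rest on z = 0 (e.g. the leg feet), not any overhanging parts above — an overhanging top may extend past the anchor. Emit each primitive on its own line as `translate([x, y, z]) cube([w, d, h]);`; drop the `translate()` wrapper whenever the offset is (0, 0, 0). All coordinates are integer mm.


translate([106, 350, 404]) cube([1933, 418, 50]);
translate([106, 350, 0]) cube([67, 67, 404]);
translate([106, 701, 0]) cube([67, 67, 404]);
translate([1972, 350, 0]) cube([67, 67, 404]);
translate([1972, 701, 0]) cube([67, 67, 404]);
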